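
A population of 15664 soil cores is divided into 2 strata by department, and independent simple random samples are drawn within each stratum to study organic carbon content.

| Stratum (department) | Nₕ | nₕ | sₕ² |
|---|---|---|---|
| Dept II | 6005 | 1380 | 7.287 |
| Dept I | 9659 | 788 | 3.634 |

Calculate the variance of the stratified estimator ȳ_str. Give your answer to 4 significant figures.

Var(ȳ_str) = Σₕ Wₕ²(1 − fₕ)sₕ²/nₕ with Wₕ = Nₕ/N, N = 15664.
Dept II: Wₕ = 0.38336313; term = 0.38336313²·(1 − 0.22980849)·7.287/1380 = 5.9770802 × 10^-4.
Dept I: Wₕ = 0.61663687; term = 0.61663687²·(1 − 0.08158194)·3.634/788 = 0.0016104903.
Sum = 0.0022081983.

0.002208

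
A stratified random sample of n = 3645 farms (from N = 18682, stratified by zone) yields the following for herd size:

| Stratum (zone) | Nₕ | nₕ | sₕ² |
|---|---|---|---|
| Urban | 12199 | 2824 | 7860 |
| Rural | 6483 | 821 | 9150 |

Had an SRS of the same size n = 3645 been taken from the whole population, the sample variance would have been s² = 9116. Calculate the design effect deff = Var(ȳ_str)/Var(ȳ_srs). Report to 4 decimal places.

1.0353

Var(ȳ_str) = Σ Wₕ²(1−fₕ)sₕ²/nₕ with Wₕ = Nₕ/18682:
  Urban: (12199/18682)²·(1−2824/12199)·7860/2824 = 0.91202475
  Rural: (6483/18682)²·(1−821/6483)·9150/821 = 1.1721335
  → Var(ȳ_str) = 2.0841583.
Var(ȳ_srs) = (1 − 3645/18682)·9116/3645 = 2.0130039.
deff = 2.0841583 / 2.0130039 = 1.0353.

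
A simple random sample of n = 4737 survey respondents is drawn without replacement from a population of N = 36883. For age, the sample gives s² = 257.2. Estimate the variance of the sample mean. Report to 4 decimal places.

0.0473

Under SRS without replacement, Var(ȳ) = (1 − f)·s²/n with f = n/N = 4737/36883 = 0.12843315.
Var(ȳ) = (1 − 0.12843315)·257.2/4737 = 0.87156685·0.054295968 = 0.047322566.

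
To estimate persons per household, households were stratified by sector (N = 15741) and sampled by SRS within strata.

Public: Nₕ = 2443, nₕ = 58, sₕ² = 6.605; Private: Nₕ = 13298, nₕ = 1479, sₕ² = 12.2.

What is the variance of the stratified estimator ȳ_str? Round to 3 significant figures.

Var(ȳ_str) = Σₕ Wₕ²(1 − fₕ)sₕ²/nₕ with Wₕ = Nₕ/N, N = 15741.
Public: Wₕ = 0.15519980; term = 0.15519980²·(1 − 0.02374130)·6.605/58 = 0.0026778857.
Private: Wₕ = 0.84480020; term = 0.84480020²·(1 − 0.11121973)·12.2/1479 = 0.0052323174.
Sum = 0.0079102031.

0.00791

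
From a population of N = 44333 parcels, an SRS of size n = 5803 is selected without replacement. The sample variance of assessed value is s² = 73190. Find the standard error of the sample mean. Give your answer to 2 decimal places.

Under SRS without replacement, Var(ȳ) = (1 − f)·s²/n with f = n/N = 5803/44333 = 0.13089572.
Var(ȳ) = (1 − 0.13089572)·73190/5803 = 0.86910428·12.612442 = 10.961527.
SE(ȳ) = √(10.961527) = 3.31.

3.31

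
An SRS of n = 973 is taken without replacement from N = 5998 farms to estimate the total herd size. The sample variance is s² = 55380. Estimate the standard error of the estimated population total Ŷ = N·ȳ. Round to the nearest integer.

Var(Ŷ) = N²·Var(ȳ) = N²·(1 − n/N)·s²/n.
f = 973/5998 = 0.16222074; Var(ȳ) = 0.83777926·55380/973 = 47.683675.
Var(Ŷ) = 5998² · 47.683675 = 1.7154681 × 10^9.
SE(Ŷ) = √(1.7154681 × 10^9) = 41418.

41418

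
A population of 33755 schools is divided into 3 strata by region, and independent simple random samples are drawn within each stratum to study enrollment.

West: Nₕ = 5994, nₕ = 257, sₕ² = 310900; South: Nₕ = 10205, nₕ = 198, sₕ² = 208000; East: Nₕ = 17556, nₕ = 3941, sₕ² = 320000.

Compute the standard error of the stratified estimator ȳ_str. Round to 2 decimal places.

Var(ȳ_str) = Σₕ Wₕ²(1 − fₕ)sₕ²/nₕ with Wₕ = Nₕ/N, N = 33755.
West: Wₕ = 0.17757369; term = 0.17757369²·(1 − 0.04287621)·310900/257 = 36.510095.
South: Wₕ = 0.30232558; term = 0.30232558²·(1 − 0.01940225)·208000/198 = 94.154012.
East: Wₕ = 0.52010073; term = 0.52010073²·(1 − 0.22448166)·320000/3941 = 17.033761.
Sum = 147.69787.
SE = √(147.69787) = 12.15.

12.15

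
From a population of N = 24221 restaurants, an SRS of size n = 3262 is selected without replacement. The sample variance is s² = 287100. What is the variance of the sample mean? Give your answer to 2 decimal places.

76.16

Under SRS without replacement, Var(ȳ) = (1 − f)·s²/n with f = n/N = 3262/24221 = 0.13467652.
Var(ȳ) = (1 − 0.13467652)·287100/3262 = 0.86532348·88.013489 = 76.160138.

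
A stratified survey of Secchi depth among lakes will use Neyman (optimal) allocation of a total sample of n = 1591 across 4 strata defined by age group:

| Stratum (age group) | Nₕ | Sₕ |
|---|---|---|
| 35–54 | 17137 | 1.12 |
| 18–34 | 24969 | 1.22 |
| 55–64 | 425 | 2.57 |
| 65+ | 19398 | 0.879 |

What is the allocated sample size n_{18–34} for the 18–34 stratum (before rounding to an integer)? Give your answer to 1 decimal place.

714.8

Neyman allocation: nₕ = n·NₕSₕ / Σⱼ NⱼSⱼ.
Σ NⱼSⱼ = 17137·1.12 + 24969·1.22 + 425·2.57 + 19398·0.879 = 67798.712.
n_{18–34} = 1591·24969·1.22 / 67798.712 = 714.8.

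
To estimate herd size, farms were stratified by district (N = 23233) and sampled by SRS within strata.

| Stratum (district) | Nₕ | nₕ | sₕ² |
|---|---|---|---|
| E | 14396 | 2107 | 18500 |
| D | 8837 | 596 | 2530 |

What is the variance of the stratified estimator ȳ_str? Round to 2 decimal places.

Var(ȳ_str) = Σₕ Wₕ²(1 − fₕ)sₕ²/nₕ with Wₕ = Nₕ/N, N = 23233.
E: Wₕ = 0.61963586; term = 0.61963586²·(1 − 0.14636010)·18500/2107 = 2.8777628.
D: Wₕ = 0.38036414; term = 0.38036414²·(1 − 0.06744370)·2530/596 = 0.57272804.
Sum = 3.4504908.

3.45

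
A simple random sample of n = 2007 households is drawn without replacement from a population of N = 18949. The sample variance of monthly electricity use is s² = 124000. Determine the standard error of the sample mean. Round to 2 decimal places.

Under SRS without replacement, Var(ȳ) = (1 − f)·s²/n with f = n/N = 2007/18949 = 0.10591588.
Var(ȳ) = (1 − 0.10591588)·124000/2007 = 0.89408412·61.783757 = 55.239876.
SE(ȳ) = √(55.239876) = 7.43.

7.43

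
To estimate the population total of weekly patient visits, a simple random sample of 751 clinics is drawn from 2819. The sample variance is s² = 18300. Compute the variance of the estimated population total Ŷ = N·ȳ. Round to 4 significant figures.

Var(Ŷ) = N²·Var(ȳ) = N²·(1 − n/N)·s²/n.
f = 751/2819 = 0.26640653; Var(ȳ) = 0.73359347·18300/751 = 17.875846.
Var(Ŷ) = 2819² · 17.875846 = 1.4205508 × 10^8.

1.421 × 10^8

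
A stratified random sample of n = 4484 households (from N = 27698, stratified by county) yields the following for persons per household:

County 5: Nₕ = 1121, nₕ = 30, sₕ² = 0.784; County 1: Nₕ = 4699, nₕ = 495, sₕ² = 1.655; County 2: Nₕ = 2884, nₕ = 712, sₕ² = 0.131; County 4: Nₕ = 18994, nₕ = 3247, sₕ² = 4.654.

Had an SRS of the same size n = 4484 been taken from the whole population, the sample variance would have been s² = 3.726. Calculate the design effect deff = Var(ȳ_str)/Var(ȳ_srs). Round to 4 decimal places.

0.9880

Var(ȳ_str) = Σ Wₕ²(1−fₕ)sₕ²/nₕ with Wₕ = Nₕ/27698:
  County 5: (1121/27698)²·(1−30/1121)·0.784/30 = 4.1660871 × 10^-5
  County 1: (4699/27698)²·(1−495/4699)·1.655/495 = 8.6092264 × 10^-5
  County 2: (2884/27698)²·(1−712/2884)·0.131/712 = 1.5022754 × 10^-6
  County 4: (18994/27698)²·(1−3247/18994)·4.654/3247 = 5.588066 × 10^-4
  → Var(ȳ_str) = 6.8806201 × 10^-4.
Var(ȳ_srs) = (1 − 4484/27698)·3.726/4484 = 6.9643216 × 10^-4.
deff = (6.8806201 × 10^-4) / (6.9643216 × 10^-4) = 0.9880.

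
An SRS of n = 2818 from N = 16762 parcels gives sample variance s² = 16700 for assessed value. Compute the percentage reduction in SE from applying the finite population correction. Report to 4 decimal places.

f = n/N = 2818/16762 = 0.16811836.
SE_no-fpc = √(s²/n) = 2.4343765; SE_fpc = √((1−f)s²/n) = 2.220335.
Ratio = √(1−f) = 0.91207546. Reduction = 100·(1 − 0.91207546) = 8.7925%.

8.7925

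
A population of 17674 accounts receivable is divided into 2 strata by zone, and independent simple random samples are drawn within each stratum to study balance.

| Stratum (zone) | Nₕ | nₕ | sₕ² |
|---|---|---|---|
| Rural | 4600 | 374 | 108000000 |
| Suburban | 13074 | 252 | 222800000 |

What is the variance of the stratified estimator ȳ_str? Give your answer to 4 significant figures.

Var(ȳ_str) = Σₕ Wₕ²(1 − fₕ)sₕ²/nₕ with Wₕ = Nₕ/N, N = 17674.
Rural: Wₕ = 0.26026932; term = 0.26026932²·(1 − 0.08130435)·108000000/374 = 17970.898.
Suburban: Wₕ = 0.73973068; term = 0.73973068²·(1 − 0.01927490)·222800000/252 = 474470.48.
Sum = 492441.38.

492400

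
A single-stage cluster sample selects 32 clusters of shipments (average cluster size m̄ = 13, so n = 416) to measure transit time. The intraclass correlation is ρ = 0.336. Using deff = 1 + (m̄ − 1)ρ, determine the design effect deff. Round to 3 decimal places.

deff = 1 + (13 − 1)·0.336 = 1 + 4.032 = 5.032.

5.032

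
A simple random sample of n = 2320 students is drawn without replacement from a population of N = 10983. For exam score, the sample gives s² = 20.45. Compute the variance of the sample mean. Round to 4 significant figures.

Under SRS without replacement, Var(ȳ) = (1 − f)·s²/n with f = n/N = 2320/10983 = 0.21123555.
Var(ȳ) = (1 − 0.21123555)·20.45/2320 = 0.78876445·0.0088146552 = 0.0069526867.

0.006953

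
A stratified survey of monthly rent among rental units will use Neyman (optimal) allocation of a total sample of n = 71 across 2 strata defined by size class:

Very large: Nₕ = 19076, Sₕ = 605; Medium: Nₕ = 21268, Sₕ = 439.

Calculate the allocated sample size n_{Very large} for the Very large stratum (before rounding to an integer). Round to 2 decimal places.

39.25

Neyman allocation: nₕ = n·NₕSₕ / Σⱼ NⱼSⱼ.
Σ NⱼSⱼ = 19076·605 + 21268·439 = 2.0877632 × 10^7.
n_{Very large} = 71·19076·605 / (2.0877632 × 10^7) = 39.25.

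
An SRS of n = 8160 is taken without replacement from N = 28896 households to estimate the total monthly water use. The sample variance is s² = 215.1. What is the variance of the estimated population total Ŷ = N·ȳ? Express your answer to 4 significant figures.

1.579 × 10^7

Var(Ŷ) = N²·Var(ȳ) = N²·(1 − n/N)·s²/n.
f = 8160/28896 = 0.28239203; Var(ȳ) = 0.71760797·215.1/8160 = 0.018916357.
Var(Ŷ) = 28896² · 0.018916357 = 1.5794757 × 10^7.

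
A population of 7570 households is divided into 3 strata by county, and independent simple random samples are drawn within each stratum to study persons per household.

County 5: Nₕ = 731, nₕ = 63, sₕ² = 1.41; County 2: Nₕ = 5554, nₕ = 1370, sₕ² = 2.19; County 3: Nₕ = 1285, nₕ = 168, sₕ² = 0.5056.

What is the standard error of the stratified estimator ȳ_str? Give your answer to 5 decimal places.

Var(ȳ_str) = Σₕ Wₕ²(1 − fₕ)sₕ²/nₕ with Wₕ = Nₕ/N, N = 7570.
County 5: Wₕ = 0.09656539; term = 0.09656539²·(1 − 0.08618331)·1.41/63 = 1.9071315 × 10^-4.
County 2: Wₕ = 0.73368560; term = 0.73368560²·(1 − 0.24666907)·2.19/1370 = 6.4823032 × 10^-4.
County 3: Wₕ = 0.16974901; term = 0.16974901²·(1 − 0.13073930)·0.5056/168 = 7.5381075 × 10^-5.
Sum = 9.1432455 × 10^-4.
SE = √(9.1432455 × 10^-4) = 0.03024.

0.03024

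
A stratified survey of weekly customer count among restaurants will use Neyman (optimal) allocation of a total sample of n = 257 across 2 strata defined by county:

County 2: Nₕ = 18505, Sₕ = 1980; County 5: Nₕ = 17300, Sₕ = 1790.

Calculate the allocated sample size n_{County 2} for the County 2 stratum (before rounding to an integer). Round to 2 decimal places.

Neyman allocation: nₕ = n·NₕSₕ / Σⱼ NⱼSⱼ.
Σ NⱼSⱼ = 18505·1980 + 17300·1790 = 6.76069 × 10^7.
n_{County 2} = 257·18505·1980 / (6.76069 × 10^7) = 139.28.

139.28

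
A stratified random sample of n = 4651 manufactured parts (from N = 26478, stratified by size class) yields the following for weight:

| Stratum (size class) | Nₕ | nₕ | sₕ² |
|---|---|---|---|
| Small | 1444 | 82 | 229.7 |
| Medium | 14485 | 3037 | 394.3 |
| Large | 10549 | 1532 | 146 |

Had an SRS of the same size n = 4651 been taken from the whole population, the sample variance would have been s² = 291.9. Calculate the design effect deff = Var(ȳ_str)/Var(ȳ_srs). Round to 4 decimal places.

0.9954

Var(ȳ_str) = Σ Wₕ²(1−fₕ)sₕ²/nₕ with Wₕ = Nₕ/26478:
  Small: (1444/26478)²·(1−82/1444)·229.7/82 = 0.007858164
  Medium: (14485/26478)²·(1−3037/14485)·394.3/3037 = 0.030708581
  Large: (10549/26478)²·(1−1532/10549)·146/1532 = 0.012929957
  → Var(ȳ_str) = 0.051496702.
Var(ȳ_srs) = (1 − 4651/26478)·291.9/4651 = 0.05173645.
deff = 0.051496702 / 0.05173645 = 0.9954.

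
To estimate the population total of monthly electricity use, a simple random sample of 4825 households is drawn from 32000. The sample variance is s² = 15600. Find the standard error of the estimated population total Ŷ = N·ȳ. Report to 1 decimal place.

53024.1

Var(Ŷ) = N²·Var(ȳ) = N²·(1 − n/N)·s²/n.
f = 4825/32000 = 0.15078125; Var(ȳ) = 0.84921875·15600/4825 = 2.7456606.
Var(Ŷ) = 32000² · 2.7456606 = 2.8115565 × 10^9.
SE(Ŷ) = √(2.8115565 × 10^9) = 53024.1.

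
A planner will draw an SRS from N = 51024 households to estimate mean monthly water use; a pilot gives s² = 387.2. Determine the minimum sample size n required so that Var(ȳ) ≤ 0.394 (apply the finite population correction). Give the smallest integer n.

965

Without fpc, n₀ = s²/D = 387.2/0.394 = 982.7411.
With fpc, (1 − n/N)·s²/n ≤ D requires n ≥ n₀/(1 + n₀/N) = 982.7411/(1 + 982.7411/51024) = 964.1708.
Rounding up, n = 965.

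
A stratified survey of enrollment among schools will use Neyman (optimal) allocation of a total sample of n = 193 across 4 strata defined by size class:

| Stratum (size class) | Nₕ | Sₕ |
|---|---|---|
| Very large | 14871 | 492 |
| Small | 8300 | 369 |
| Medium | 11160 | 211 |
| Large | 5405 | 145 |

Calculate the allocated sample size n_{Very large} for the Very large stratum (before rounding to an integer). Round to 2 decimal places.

Neyman allocation: nₕ = n·NₕSₕ / Σⱼ NⱼSⱼ.
Σ NⱼSⱼ = 14871·492 + 8300·369 + 11160·211 + 5405·145 = 1.3517717 × 10^7.
n_{Very large} = 193·14871·492 / (1.3517717 × 10^7) = 104.46.

104.46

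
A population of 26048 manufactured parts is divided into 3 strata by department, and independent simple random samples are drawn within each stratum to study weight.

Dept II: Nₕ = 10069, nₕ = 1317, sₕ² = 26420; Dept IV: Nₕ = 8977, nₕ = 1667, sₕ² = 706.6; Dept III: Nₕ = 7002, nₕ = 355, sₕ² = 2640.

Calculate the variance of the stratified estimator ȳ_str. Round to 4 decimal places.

3.1566

Var(ȳ_str) = Σₕ Wₕ²(1 − fₕ)sₕ²/nₕ with Wₕ = Nₕ/N, N = 26048.
Dept II: Wₕ = 0.38655559; term = 0.38655559²·(1 − 0.13079750)·26420/1317 = 2.6055051.
Dept IV: Wₕ = 0.34463299; term = 0.34463299²·(1 − 0.18569678)·706.6/1667 = 0.040995659.
Dept III: Wₕ = 0.26881143; term = 0.26881143²·(1 − 0.05069980)·2640/355 = 0.51012263.
Sum = 3.1566234.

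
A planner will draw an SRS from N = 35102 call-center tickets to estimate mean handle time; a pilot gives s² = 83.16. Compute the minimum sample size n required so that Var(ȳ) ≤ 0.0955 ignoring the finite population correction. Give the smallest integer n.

Without fpc, n₀ = s²/D = 83.16/0.0955 = 870.7853.
Rounding up, n = 871.

871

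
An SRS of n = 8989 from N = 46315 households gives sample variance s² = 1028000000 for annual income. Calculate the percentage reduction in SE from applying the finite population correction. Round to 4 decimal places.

f = n/N = 8989/46315 = 0.19408399.
SE_no-fpc = √(s²/n) = 338.17451; SE_fpc = √((1−f)s²/n) = 303.58881.
Ratio = √(1−f) = 0.89772825. Reduction = 100·(1 − 0.89772825) = 10.2272%.

10.2272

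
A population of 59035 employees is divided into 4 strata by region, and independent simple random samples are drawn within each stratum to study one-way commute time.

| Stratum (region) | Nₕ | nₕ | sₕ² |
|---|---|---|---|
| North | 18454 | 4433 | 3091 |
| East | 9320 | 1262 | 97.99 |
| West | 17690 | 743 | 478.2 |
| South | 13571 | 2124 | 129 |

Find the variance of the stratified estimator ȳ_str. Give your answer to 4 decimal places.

0.1115

Var(ȳ_str) = Σₕ Wₕ²(1 − fₕ)sₕ²/nₕ with Wₕ = Nₕ/N, N = 59035.
North: Wₕ = 0.31259422; term = 0.31259422²·(1 − 0.24021892)·3091/4433 = 0.051766839.
East: Wₕ = 0.15787245; term = 0.15787245²·(1 − 0.13540773)·97.99/1262 = 0.0016731946.
West: Wₕ = 0.29965275; term = 0.29965275²·(1 − 0.04200113)·478.2/743 = 0.05536334.
South: Wₕ = 0.22988058; term = 0.22988058²·(1 − 0.15651021)·129/2124 = 0.0027071954.
Sum = 0.11151057.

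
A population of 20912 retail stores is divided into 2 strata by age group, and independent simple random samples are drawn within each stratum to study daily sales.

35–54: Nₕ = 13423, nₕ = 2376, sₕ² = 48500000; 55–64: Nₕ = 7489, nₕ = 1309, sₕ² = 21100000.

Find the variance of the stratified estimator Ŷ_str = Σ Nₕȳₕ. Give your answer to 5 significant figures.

3.7729 × 10^12

Var(Ŷ_str) = Σₕ Nₕ²(1 − fₕ)sₕ²/nₕ.
35–54: 13423²·(1 − 2376/13423)·48500000/2376 = 3.0268385 × 10^12.
55–64: 7489²·(1 − 1309/7489)·21100000/1309 = 7.4602798 × 10^11.
Sum = 3.7728665 × 10^12.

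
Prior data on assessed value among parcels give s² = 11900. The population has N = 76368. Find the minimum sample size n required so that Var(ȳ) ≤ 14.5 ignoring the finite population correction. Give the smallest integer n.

Without fpc, n₀ = s²/D = 11900/14.5 = 820.6897.
Rounding up, n = 821.

821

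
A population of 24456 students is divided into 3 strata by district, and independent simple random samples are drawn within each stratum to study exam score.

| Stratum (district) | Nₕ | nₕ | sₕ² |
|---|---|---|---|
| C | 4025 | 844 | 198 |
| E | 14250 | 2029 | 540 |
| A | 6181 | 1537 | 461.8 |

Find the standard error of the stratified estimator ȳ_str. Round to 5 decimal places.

0.31134

Var(ȳ_str) = Σₕ Wₕ²(1 − fₕ)sₕ²/nₕ with Wₕ = Nₕ/N, N = 24456.
C: Wₕ = 0.16458129; term = 0.16458129²·(1 − 0.20968944)·198/844 = 0.0050220548.
E: Wₕ = 0.58267910; term = 0.58267910²·(1 − 0.14238596)·540/2029 = 0.077492999.
A: Wₕ = 0.25273961; term = 0.25273961²·(1 − 0.24866526)·461.8/1537 = 0.014419831.
Sum = 0.096934885.
SE = √(0.096934885) = 0.31134.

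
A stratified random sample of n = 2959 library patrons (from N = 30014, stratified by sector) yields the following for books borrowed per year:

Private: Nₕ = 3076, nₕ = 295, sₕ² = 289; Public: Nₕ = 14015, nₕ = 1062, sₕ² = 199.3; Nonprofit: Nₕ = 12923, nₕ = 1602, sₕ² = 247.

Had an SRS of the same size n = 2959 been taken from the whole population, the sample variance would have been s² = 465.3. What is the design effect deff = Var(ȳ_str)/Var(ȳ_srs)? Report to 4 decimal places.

Var(ȳ_str) = Σ Wₕ²(1−fₕ)sₕ²/nₕ with Wₕ = Nₕ/30014:
  Private: (3076/30014)²·(1−295/3076)·289/295 = 0.0093028365
  Public: (14015/30014)²·(1−1062/14015)·199.3/1062 = 0.037817994
  Nonprofit: (12923/30014)²·(1−1602/12923)·247/1602 = 0.025040029
  → Var(ȳ_str) = 0.07216086.
Var(ȳ_srs) = (1 − 2959/30014)·465.3/2959 = 0.14174631.
deff = 0.07216086 / 0.14174631 = 0.5091.

0.5091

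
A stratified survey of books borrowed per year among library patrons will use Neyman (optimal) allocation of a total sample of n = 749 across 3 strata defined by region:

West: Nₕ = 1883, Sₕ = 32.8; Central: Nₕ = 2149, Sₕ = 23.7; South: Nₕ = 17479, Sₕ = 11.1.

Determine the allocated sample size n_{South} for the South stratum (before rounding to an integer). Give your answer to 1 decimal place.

Neyman allocation: nₕ = n·NₕSₕ / Σⱼ NⱼSⱼ.
Σ NⱼSⱼ = 1883·32.8 + 2149·23.7 + 17479·11.1 = 306710.6.
n_{South} = 749·17479·11.1 / 306710.6 = 473.8.

473.8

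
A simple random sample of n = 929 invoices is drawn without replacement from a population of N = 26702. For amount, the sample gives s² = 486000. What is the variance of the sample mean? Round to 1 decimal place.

504.9

Under SRS without replacement, Var(ȳ) = (1 − f)·s²/n with f = n/N = 929/26702 = 0.03479140.
Var(ȳ) = (1 − 0.03479140)·486000/929 = 0.96520860·523.14316 = 504.94228.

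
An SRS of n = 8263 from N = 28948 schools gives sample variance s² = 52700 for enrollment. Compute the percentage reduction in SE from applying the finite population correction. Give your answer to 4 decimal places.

15.4685

f = n/N = 8263/28948 = 0.28544286.
SE_no-fpc = √(s²/n) = 2.5254364; SE_fpc = √((1−f)s²/n) = 2.1347888.
Ratio = √(1−f) = 0.84531482. Reduction = 100·(1 − 0.84531482) = 15.4685%.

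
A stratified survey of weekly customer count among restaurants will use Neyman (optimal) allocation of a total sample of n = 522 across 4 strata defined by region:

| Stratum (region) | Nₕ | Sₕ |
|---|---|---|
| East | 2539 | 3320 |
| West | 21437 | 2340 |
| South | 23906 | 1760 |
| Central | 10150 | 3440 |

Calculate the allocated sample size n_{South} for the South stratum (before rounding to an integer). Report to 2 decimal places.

Neyman allocation: nₕ = n·NₕSₕ / Σⱼ NⱼSⱼ.
Σ NⱼSⱼ = 2539·3320 + 21437·2340 + 23906·1760 + 10150·3440 = 1.3558262 × 10^8.
n_{South} = 522·23906·1760 / (1.3558262 × 10^8) = 161.99.

161.99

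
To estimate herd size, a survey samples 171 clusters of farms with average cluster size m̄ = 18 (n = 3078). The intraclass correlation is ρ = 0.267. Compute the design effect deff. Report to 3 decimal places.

5.539

deff = 1 + (18 − 1)·0.267 = 1 + 4.539 = 5.539.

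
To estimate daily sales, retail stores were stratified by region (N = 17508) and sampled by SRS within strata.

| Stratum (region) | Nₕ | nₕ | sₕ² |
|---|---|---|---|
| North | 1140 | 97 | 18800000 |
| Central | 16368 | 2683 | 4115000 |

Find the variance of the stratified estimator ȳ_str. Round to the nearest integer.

Var(ȳ_str) = Σₕ Wₕ²(1 − fₕ)sₕ²/nₕ with Wₕ = Nₕ/N, N = 17508.
North: Wₕ = 0.06511309; term = 0.06511309²·(1 − 0.08508772)·18800000/97 = 751.79979.
Central: Wₕ = 0.93488691; term = 0.93488691²·(1 − 0.16391740)·4115000/2683 = 1120.77.
Sum = 1872.5698.

1873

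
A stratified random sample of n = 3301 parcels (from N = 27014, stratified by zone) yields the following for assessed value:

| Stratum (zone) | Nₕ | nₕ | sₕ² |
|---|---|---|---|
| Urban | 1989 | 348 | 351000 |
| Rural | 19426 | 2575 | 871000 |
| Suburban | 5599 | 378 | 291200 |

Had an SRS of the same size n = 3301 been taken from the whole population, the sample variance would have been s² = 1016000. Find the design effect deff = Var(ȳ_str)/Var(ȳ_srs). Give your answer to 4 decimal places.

Var(ȳ_str) = Σ Wₕ²(1−fₕ)sₕ²/nₕ with Wₕ = Nₕ/27014:
  Urban: (1989/27014)²·(1−348/1989)·351000/348 = 4.5112142
  Rural: (19426/27014)²·(1−2575/19426)·871000/2575 = 151.73026
  Suburban: (5599/27014)²·(1−378/5599)·291200/378 = 30.859291
  → Var(ȳ_str) = 187.10077.
Var(ȳ_srs) = (1 − 3301/27014)·1016000/3301 = 270.17539.
deff = 187.10077 / 270.17539 = 0.6925.

0.6925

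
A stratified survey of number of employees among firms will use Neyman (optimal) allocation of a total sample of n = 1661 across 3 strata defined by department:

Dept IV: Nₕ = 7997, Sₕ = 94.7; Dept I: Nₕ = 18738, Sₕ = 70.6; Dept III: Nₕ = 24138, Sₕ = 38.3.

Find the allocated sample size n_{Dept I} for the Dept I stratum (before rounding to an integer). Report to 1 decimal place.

731.3

Neyman allocation: nₕ = n·NₕSₕ / Σⱼ NⱼSⱼ.
Σ NⱼSⱼ = 7997·94.7 + 18738·70.6 + 24138·38.3 = 3.0047041 × 10^6.
n_{Dept I} = 1661·18738·70.6 / (3.0047041 × 10^6) = 731.3.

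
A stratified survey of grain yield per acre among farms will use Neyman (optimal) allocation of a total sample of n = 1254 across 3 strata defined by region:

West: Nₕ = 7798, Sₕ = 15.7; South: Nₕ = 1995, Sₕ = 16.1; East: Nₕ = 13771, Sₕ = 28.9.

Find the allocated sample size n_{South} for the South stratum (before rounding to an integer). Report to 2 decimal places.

72.90

Neyman allocation: nₕ = n·NₕSₕ / Σⱼ NⱼSⱼ.
Σ NⱼSⱼ = 7798·15.7 + 1995·16.1 + 13771·28.9 = 552530.
n_{South} = 1254·1995·16.1 / 552530 = 72.90.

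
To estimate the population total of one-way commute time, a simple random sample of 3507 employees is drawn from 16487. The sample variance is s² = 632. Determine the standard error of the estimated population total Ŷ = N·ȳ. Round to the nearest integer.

6210

Var(Ŷ) = N²·Var(ȳ) = N²·(1 − n/N)·s²/n.
f = 3507/16487 = 0.21271305; Var(ȳ) = 0.78728695·632/3507 = 0.14187777.
Var(Ŷ) = 16487² · 0.14187777 = 3.8565381 × 10^7.
SE(Ŷ) = √(3.8565381 × 10^7) = 6210.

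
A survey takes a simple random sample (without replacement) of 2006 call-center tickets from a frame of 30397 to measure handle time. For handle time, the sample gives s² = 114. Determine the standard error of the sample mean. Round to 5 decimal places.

0.23039

Under SRS without replacement, Var(ȳ) = (1 − f)·s²/n with f = n/N = 2006/30397 = 0.06599335.
Var(ȳ) = (1 − 0.06599335)·114/2006 = 0.93400665·0.056829511 = 0.053079141.
SE(ȳ) = √(0.053079141) = 0.23039.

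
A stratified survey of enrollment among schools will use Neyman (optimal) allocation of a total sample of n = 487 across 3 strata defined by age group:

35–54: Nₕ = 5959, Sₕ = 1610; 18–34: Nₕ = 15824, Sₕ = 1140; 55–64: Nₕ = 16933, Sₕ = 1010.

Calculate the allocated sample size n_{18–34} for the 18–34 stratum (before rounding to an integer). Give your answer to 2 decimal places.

Neyman allocation: nₕ = n·NₕSₕ / Σⱼ NⱼSⱼ.
Σ NⱼSⱼ = 5959·1610 + 15824·1140 + 16933·1010 = 4.473568 × 10^7.
n_{18–34} = 487·15824·1140 / (4.473568 × 10^7) = 196.38.

196.38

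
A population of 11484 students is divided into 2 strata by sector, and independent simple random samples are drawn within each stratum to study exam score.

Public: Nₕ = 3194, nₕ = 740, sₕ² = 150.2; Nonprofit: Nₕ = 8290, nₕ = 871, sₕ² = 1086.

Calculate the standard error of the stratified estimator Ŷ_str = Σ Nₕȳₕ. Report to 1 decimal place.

Var(Ŷ_str) = Σₕ Nₕ²(1 − fₕ)sₕ²/nₕ.
Public: 3194²·(1 − 740/3194)·150.2/740 = 1.5909176 × 10^6.
Nonprofit: 8290²·(1 − 871/8290)·1086/871 = 7.6685203 × 10^7.
Sum = 7.8276121 × 10^7.
SE = √(7.8276121 × 10^7) = 8847.4.

8847.4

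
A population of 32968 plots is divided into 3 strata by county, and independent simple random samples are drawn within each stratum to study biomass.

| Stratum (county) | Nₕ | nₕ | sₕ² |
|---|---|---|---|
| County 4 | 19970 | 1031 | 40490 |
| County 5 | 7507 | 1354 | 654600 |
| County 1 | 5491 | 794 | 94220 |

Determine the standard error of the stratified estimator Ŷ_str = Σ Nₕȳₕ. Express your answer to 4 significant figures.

Var(Ŷ_str) = Σₕ Nₕ²(1 − fₕ)sₕ²/nₕ.
County 4: 19970²·(1 − 1031/19970)·40490/1031 = 1.4853343 × 10^10.
County 5: 7507²·(1 − 1354/7507)·654600/1354 = 2.2331128 × 10^10.
County 1: 5491²·(1 − 794/5491)·94220/794 = 3.0605156 × 10^9.
Sum = 4.0244987 × 10^10.
SE = √(4.0244987 × 10^10) = 200600.

200600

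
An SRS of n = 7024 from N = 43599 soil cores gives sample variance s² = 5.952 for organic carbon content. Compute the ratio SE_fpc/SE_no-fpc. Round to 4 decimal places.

0.9159

f = n/N = 7024/43599 = 0.16110461.
SE_no-fpc = √(s²/n) = 0.029109799; SE_fpc = √((1−f)s²/n) = 0.026662024.
Ratio = √(1−f) = 0.91591233.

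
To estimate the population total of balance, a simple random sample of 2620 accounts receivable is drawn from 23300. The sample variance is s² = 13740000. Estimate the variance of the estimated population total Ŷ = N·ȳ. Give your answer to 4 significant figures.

Var(Ŷ) = N²·Var(ȳ) = N²·(1 − n/N)·s²/n.
f = 2620/23300 = 0.11244635; Var(ȳ) = 0.88755365·13740000/2620 = 4654.5752.
Var(Ŷ) = 23300² · 4654.5752 = 2.5269223 × 10^12.

2.527 × 10^12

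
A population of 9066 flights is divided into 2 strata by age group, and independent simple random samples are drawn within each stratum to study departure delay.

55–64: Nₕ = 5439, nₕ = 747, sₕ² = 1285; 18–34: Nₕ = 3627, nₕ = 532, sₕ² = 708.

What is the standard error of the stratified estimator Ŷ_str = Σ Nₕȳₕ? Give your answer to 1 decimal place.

Var(Ŷ_str) = Σₕ Nₕ²(1 − fₕ)sₕ²/nₕ.
55–64: 5439²·(1 − 747/5439)·1285/747 = 4.3899501 × 10^7.
18–34: 3627²·(1 − 532/3627)·708/532 = 1.4939286 × 10^7.
Sum = 5.8838787 × 10^7.
SE = √(5.8838787 × 10^7) = 7670.6.

7670.6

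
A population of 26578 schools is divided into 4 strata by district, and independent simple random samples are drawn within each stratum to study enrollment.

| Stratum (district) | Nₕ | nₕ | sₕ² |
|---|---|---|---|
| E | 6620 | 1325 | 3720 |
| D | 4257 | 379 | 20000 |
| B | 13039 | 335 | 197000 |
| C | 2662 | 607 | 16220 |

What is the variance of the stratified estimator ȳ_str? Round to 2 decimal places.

Var(ȳ_str) = Σₕ Wₕ²(1 − fₕ)sₕ²/nₕ with Wₕ = Nₕ/N, N = 26578.
E: Wₕ = 0.24907818; term = 0.24907818²·(1 − 0.20015106)·3720/1325 = 0.13931774.
D: Wₕ = 0.16017007; term = 0.16017007²·(1 − 0.08902983)·20000/379 = 1.2332685.
B: Wₕ = 0.49059372; term = 0.49059372²·(1 − 0.02569215)·197000/335 = 137.89915.
C: Wₕ = 0.10015803; term = 0.10015803²·(1 − 0.22802404)·16220/607 = 0.20693666.
Sum = 139.47867.

139.48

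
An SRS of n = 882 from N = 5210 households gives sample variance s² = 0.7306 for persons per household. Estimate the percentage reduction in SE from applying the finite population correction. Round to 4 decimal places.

8.8567

f = n/N = 882/5210 = 0.16928983.
SE_no-fpc = √(s²/n) = 0.028780978; SE_fpc = √((1−f)s²/n) = 0.026231934.
Ratio = √(1−f) = 0.91143303. Reduction = 100·(1 − 0.91143303) = 8.8567%.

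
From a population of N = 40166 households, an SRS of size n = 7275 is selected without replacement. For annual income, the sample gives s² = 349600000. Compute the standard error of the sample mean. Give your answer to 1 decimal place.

198.4

Under SRS without replacement, Var(ȳ) = (1 − f)·s²/n with f = n/N = 7275/40166 = 0.18112334.
Var(ȳ) = (1 − 0.18112334)·349600000/7275 = 0.81887666·48054.983 = 39351.104.
SE(ȳ) = √(39351.104) = 198.4.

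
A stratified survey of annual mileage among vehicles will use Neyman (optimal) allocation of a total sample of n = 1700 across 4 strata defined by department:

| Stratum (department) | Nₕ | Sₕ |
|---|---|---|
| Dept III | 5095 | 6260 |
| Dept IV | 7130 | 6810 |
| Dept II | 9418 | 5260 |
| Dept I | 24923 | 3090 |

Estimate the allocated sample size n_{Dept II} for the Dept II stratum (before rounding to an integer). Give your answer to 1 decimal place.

Neyman allocation: nₕ = n·NₕSₕ / Σⱼ NⱼSⱼ.
Σ NⱼSⱼ = 5095·6260 + 7130·6810 + 9418·5260 + 24923·3090 = 2.0700075 × 10^8.
n_{Dept II} = 1700·9418·5260 / (2.0700075 × 10^8) = 406.8.

406.8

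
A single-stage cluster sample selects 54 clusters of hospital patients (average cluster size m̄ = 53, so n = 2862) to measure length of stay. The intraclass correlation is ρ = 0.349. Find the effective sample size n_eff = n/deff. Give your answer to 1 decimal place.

149.5

deff = 1 + (53 − 1)·0.349 = 1 + 18.148 = 19.148.
n_eff = 2862 / 19.148 = 149.5.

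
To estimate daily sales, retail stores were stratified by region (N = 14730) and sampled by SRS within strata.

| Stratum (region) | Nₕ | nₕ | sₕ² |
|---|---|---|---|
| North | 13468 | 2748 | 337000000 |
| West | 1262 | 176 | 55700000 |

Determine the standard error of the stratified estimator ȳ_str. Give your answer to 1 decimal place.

Var(ȳ_str) = Σₕ Wₕ²(1 − fₕ)sₕ²/nₕ with Wₕ = Nₕ/N, N = 14730.
North: Wₕ = 0.91432451; term = 0.91432451²·(1 − 0.20403920)·337000000/2748 = 81602.896.
West: Wₕ = 0.08567549; term = 0.08567549²·(1 − 0.13946117)·55700000/176 = 1999.0618.
Sum = 83601.958.
SE = √(83601.958) = 289.1.

289.1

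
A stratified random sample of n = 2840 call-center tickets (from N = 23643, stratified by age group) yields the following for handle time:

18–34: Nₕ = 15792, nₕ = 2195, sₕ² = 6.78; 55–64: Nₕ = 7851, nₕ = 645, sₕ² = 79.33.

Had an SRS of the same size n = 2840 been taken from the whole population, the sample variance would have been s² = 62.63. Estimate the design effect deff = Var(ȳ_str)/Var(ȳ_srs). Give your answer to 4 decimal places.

Var(ȳ_str) = Σ Wₕ²(1−fₕ)sₕ²/nₕ with Wₕ = Nₕ/23643:
  18–34: (15792/23643)²·(1−2195/15792)·6.78/2195 = 0.0011865068
  55–64: (7851/23643)²·(1−645/7851)·79.33/645 = 0.012447777
  → Var(ȳ_str) = 0.013634284.
Var(ȳ_srs) = (1 − 2840/23643)·62.63/2840 = 0.01940383.
deff = 0.013634284 / 0.01940383 = 0.7027.

0.7027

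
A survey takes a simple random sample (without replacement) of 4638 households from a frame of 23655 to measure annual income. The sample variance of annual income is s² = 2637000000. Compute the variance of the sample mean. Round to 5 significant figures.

Under SRS without replacement, Var(ȳ) = (1 − f)·s²/n with f = n/N = 4638/23655 = 0.19606848.
Var(ȳ) = (1 − 0.19606848)·2637000000/4638 = 0.80393152·568564.04 = 457086.55.

457090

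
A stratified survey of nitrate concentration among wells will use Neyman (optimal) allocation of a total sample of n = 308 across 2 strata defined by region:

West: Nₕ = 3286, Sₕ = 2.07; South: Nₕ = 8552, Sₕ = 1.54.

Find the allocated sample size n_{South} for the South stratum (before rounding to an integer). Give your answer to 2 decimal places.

203.10

Neyman allocation: nₕ = n·NₕSₕ / Σⱼ NⱼSⱼ.
Σ NⱼSⱼ = 3286·2.07 + 8552·1.54 = 19972.1.
n_{South} = 308·8552·1.54 / 19972.1 = 203.10.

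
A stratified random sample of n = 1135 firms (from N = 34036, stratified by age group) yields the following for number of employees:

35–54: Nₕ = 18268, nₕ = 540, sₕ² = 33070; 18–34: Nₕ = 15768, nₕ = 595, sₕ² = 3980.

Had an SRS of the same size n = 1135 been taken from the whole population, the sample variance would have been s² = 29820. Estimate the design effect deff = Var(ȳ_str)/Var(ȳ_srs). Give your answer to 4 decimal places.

0.7285

Var(ȳ_str) = Σ Wₕ²(1−fₕ)sₕ²/nₕ with Wₕ = Nₕ/34036:
  35–54: (18268/34036)²·(1−540/18268)·33070/540 = 17.12041
  18–34: (15768/34036)²·(1−595/15768)·3980/595 = 1.3814563
  → Var(ȳ_str) = 18.501866.
Var(ȳ_srs) = (1 − 1135/34036)·29820/1135 = 25.396997.
deff = 18.501866 / 25.396997 = 0.7285.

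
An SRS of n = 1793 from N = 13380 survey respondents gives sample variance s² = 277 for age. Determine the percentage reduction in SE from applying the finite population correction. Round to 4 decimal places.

6.9412

f = n/N = 1793/13380 = 0.13400598.
SE_no-fpc = √(s²/n) = 0.39305175; SE_fpc = √((1−f)s²/n) = 0.36576925.
Ratio = √(1−f) = 0.93058800. Reduction = 100·(1 − 0.93058800) = 6.9412%.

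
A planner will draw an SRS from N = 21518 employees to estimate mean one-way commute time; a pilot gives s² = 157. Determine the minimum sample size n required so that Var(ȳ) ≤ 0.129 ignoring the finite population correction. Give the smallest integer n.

Without fpc, n₀ = s²/D = 157/0.129 = 1217.0543.
Rounding up, n = 1218.

1218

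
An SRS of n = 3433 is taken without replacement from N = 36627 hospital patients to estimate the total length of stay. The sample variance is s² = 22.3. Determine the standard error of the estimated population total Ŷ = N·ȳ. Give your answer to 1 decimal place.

2810.3

Var(Ŷ) = N²·Var(ȳ) = N²·(1 − n/N)·s²/n.
f = 3433/36627 = 0.09372867; Var(ȳ) = 0.90627133·22.3/3433 = 0.0058869358.
Var(Ŷ) = 36627² · 0.0058869358 = 7.897543 × 10^6.
SE(Ŷ) = √(7.897543 × 10^6) = 2810.3.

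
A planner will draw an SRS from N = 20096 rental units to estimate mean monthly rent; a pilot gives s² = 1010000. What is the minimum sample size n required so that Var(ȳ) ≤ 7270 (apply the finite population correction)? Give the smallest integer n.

138

Without fpc, n₀ = s²/D = 1010000/7270 = 138.9271.
With fpc, (1 − n/N)·s²/n ≤ D requires n ≥ n₀/(1 + n₀/N) = 138.9271/(1 + 138.9271/20096) = 137.9733.
Rounding up, n = 138.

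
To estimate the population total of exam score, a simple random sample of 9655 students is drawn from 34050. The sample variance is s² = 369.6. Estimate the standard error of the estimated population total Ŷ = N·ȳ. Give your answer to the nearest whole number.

5639

Var(Ŷ) = N²·Var(ȳ) = N²·(1 − n/N)·s²/n.
f = 9655/34050 = 0.28355360; Var(ȳ) = 0.71644640·369.6/9655 = 0.027426058.
Var(Ŷ) = 34050² · 0.027426058 = 3.179784 × 10^7.
SE(Ŷ) = √(3.179784 × 10^7) = 5639.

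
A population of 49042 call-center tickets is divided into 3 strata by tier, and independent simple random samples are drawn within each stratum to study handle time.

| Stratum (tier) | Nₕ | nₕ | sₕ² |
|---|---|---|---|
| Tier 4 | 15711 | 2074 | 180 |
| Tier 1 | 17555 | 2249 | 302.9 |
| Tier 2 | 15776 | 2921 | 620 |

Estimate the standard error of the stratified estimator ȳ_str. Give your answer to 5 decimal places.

0.20168

Var(ȳ_str) = Σₕ Wₕ²(1 − fₕ)sₕ²/nₕ with Wₕ = Nₕ/N, N = 49042.
Tier 4: Wₕ = 0.32035806; term = 0.32035806²·(1 − 0.13200942)·180/2074 = 0.0077312564.
Tier 1: Wₕ = 0.35795848; term = 0.35795848²·(1 − 0.12811165)·302.9/2249 = 0.015046518.
Tier 2: Wₕ = 0.32168345; term = 0.32168345²·(1 − 0.18515467)·620/2921 = 0.017897516.
Sum = 0.04067529.
SE = √(0.04067529) = 0.20168.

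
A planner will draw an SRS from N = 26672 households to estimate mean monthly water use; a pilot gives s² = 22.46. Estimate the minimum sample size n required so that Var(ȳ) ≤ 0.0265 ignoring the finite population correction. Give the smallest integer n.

Without fpc, n₀ = s²/D = 22.46/0.0265 = 847.5472.
Rounding up, n = 848.

848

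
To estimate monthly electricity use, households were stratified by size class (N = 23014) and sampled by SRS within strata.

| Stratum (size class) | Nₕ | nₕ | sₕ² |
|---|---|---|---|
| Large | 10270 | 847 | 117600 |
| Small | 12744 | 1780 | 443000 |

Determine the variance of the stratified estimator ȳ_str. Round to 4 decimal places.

91.0247

Var(ȳ_str) = Σₕ Wₕ²(1 − fₕ)sₕ²/nₕ with Wₕ = Nₕ/N, N = 23014.
Large: Wₕ = 0.44625011; term = 0.44625011²·(1 − 0.08247322)·117600/847 = 25.368765.
Small: Wₕ = 0.55374989; term = 0.55374989²·(1 − 0.13967357)·443000/1780 = 65.655981.
Sum = 91.024746.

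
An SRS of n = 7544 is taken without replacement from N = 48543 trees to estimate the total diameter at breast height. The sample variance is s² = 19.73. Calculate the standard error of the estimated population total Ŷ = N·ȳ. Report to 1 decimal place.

2281.5

Var(Ŷ) = N²·Var(ȳ) = N²·(1 − n/N)·s²/n.
f = 7544/48543 = 0.15540861; Var(ȳ) = 0.84459139·19.73/7544 = 0.0022088797.
Var(Ŷ) = 48543² · 0.0022088797 = 5.2050546 × 10^6.
SE(Ŷ) = √(5.2050546 × 10^6) = 2281.5.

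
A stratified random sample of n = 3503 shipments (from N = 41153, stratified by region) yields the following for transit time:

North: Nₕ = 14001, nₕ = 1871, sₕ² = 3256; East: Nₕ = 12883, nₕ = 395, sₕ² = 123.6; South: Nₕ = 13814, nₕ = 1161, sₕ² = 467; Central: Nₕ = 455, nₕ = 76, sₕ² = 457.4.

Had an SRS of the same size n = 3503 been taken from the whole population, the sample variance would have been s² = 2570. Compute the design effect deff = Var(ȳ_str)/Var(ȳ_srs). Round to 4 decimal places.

0.3670

Var(ȳ_str) = Σ Wₕ²(1−fₕ)sₕ²/nₕ with Wₕ = Nₕ/41153:
  North: (14001/41153)²·(1−1871/14001)·3256/1871 = 0.17451287
  East: (12883/41153)²·(1−395/12883)·123.6/395 = 0.029725439
  South: (13814/41153)²·(1−1161/13814)·467/1161 = 0.041514004
  Central: (455/41153)²·(1−76/455)·457.4/76 = 6.1281611 × 10^-4
  → Var(ȳ_str) = 0.24636513.
Var(ȳ_srs) = (1 − 3503/41153)·2570/3503 = 0.67120698.
deff = 0.24636513 / 0.67120698 = 0.3670.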